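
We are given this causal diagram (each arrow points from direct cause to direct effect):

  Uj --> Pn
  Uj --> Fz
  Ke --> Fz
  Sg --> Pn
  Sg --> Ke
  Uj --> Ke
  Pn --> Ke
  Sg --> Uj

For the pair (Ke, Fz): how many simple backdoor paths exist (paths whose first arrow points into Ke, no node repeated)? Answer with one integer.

5

A backdoor path from Ke to Fz is any simple undirected path whose first edge points into Ke (i.e. leaves Ke via a parent).
Parents of Ke: {Pn, Sg, Uj}.
Enumerating:
  P1: Ke <- Sg -> Uj -> Fz
  P2: Ke <- Sg -> Pn <- Uj -> Fz
  P3: Ke <- Uj -> Fz
  P4: Ke <- Pn <- Sg -> Uj -> Fz
  P5: Ke <- Pn <- Uj -> Fz
That exhausts the simple backdoor paths. Count: 5.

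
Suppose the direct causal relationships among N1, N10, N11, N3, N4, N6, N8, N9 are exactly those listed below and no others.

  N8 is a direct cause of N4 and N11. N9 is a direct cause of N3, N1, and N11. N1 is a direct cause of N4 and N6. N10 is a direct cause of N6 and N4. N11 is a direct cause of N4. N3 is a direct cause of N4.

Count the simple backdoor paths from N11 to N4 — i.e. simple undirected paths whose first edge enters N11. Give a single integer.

4

A backdoor path from N11 to N4 is any simple undirected path whose first edge points into N11 (i.e. leaves N11 via a parent).
Parents of N11: {N8, N9}.
Enumerating:
  P1: N11 <- N9 -> N1 -> N4
  P2: N11 <- N9 -> N1 -> N6 <- N10 -> N4
  P3: N11 <- N9 -> N3 -> N4
  P4: N11 <- N8 -> N4
That exhausts the simple backdoor paths. Count: 4.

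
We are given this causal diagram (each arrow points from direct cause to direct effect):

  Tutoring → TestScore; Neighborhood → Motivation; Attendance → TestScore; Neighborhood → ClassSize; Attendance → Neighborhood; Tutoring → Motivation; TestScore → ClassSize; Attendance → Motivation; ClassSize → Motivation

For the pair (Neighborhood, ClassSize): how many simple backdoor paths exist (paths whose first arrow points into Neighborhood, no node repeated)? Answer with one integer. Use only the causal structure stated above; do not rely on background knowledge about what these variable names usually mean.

A backdoor path from Neighborhood to ClassSize is any simple undirected path whose first edge points into Neighborhood (i.e. leaves Neighborhood via a parent).
Parents of Neighborhood: {Attendance}.
Enumerating:
  P1: Neighborhood <- Attendance -> TestScore <- Tutoring -> Motivation <- ClassSize
  P2: Neighborhood <- Attendance -> TestScore -> ClassSize
  P3: Neighborhood <- Attendance -> Motivation <- Tutoring -> TestScore -> ClassSize
  P4: Neighborhood <- Attendance -> Motivation <- ClassSize
That exhausts the simple backdoor paths. Count: 4.

4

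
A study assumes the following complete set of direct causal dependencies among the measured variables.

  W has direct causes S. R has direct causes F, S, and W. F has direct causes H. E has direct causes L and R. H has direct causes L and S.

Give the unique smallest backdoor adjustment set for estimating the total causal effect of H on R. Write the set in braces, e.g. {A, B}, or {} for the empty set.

{S}

Variables eligible for adjustment (non-descendants of H, excluding H and R): {L, S, W}.
Backdoor paths from H to R:
  P1: H <- S -> W -> R
  P2: H <- S -> R
  P3: H <- L -> E <- R
The empty set is not sufficient: P1 (H <- S -> W -> R) has no collider blocking it and no conditioned non-collider, so it is open.
Try {S}:
  P1: blocked at fork node S ∈ conditioning set.
  P2: blocked at fork node S ∈ conditioning set.
  P3: blocked at collider E (neither it nor any descendant is in the conditioning set).
{S} contains no descendant of H and blocks every backdoor path.
No other singleton works — e.g. {W} leaves P2 open — so {S} is the unique smallest valid adjustment set.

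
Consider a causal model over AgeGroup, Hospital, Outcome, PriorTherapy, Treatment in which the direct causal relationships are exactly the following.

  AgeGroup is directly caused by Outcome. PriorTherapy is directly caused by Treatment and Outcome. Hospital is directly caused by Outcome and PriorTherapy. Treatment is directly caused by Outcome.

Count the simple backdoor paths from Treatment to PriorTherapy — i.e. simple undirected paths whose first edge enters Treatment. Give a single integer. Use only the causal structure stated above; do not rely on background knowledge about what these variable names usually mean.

A backdoor path from Treatment to PriorTherapy is any simple undirected path whose first edge points into Treatment (i.e. leaves Treatment via a parent).
Parents of Treatment: {Outcome}.
Enumerating:
  P1: Treatment <- Outcome -> PriorTherapy
  P2: Treatment <- Outcome -> Hospital <- PriorTherapy
That exhausts the simple backdoor paths. Count: 2.

2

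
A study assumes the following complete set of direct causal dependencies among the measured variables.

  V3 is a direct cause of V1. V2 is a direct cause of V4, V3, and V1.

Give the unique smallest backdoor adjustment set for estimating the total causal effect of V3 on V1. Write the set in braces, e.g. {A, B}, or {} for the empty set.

Variables eligible for adjustment (non-descendants of V3, excluding V3 and V1): {V2, V4}.
Backdoor paths from V3 to V1:
  P1: V3 <- V2 -> V1
The empty set is not sufficient: P1 (V3 <- V2 -> V1) has no collider blocking it and no conditioned non-collider, so it is open.
Try {V2}:
  P1: blocked at fork node V2 ∈ conditioning set.
{V2} contains no descendant of V3 and blocks every backdoor path.
No other singleton works — e.g. {V4} leaves P1 open — so {V2} is the unique smallest valid adjustment set.

{V2}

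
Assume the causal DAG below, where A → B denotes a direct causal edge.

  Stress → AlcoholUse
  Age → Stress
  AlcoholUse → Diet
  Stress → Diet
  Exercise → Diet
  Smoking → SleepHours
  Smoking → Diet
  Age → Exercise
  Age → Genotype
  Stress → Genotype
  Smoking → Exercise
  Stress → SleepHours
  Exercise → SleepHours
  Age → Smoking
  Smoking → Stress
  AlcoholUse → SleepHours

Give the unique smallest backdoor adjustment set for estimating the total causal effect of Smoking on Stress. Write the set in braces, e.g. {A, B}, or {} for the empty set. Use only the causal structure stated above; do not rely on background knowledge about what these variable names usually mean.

Variables eligible for adjustment (non-descendants of Smoking, excluding Smoking and Stress): {Age}.
Backdoor paths from Smoking to Stress:
  P1: Smoking <- Age -> Stress
  P2: Smoking <- Age -> Exercise -> SleepHours <- Stress
  P3: Smoking <- Age -> Exercise -> SleepHours <- AlcoholUse <- Stress
  P4: Smoking <- Age -> Exercise -> SleepHours <- AlcoholUse -> Diet <- Stress
  P5: Smoking <- Age -> Exercise -> Diet <- Stress
  P6: Smoking <- Age -> Exercise -> Diet <- AlcoholUse <- Stress
  P7: Smoking <- Age -> Exercise -> Diet <- AlcoholUse -> SleepHours <- Stress
  P8: Smoking <- Age -> Genotype <- Stress
The empty set is not sufficient: P1 (Smoking <- Age -> Stress) has no collider blocking it and no conditioned non-collider, so it is open.
Try {Age}:
  P1: blocked at fork node Age ∈ conditioning set.
  P2: blocked at fork node Age ∈ conditioning set.
  P3: blocked at fork node Age ∈ conditioning set.
  P4: blocked at fork node Age ∈ conditioning set.
  P5: blocked at fork node Age ∈ conditioning set.
  P6: blocked at fork node Age ∈ conditioning set.
  P7: blocked at fork node Age ∈ conditioning set.
  P8: blocked at fork node Age ∈ conditioning set.
{Age} contains no descendant of Smoking and blocks every backdoor path.
{Age} is the unique smallest valid adjustment set.

{Age}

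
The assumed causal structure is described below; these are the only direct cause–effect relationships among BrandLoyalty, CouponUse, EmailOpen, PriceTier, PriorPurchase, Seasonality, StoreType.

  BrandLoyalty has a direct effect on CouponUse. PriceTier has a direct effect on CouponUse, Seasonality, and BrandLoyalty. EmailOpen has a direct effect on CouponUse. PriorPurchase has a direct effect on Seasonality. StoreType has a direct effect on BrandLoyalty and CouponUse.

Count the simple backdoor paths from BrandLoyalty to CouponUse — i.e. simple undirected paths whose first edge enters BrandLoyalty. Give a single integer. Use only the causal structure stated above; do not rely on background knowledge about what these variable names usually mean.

2

A backdoor path from BrandLoyalty to CouponUse is any simple undirected path whose first edge points into BrandLoyalty (i.e. leaves BrandLoyalty via a parent).
Parents of BrandLoyalty: {PriceTier, StoreType}.
Enumerating:
  P1: BrandLoyalty <- PriceTier -> CouponUse
  P2: BrandLoyalty <- StoreType -> CouponUse
That exhausts the simple backdoor paths. Count: 2.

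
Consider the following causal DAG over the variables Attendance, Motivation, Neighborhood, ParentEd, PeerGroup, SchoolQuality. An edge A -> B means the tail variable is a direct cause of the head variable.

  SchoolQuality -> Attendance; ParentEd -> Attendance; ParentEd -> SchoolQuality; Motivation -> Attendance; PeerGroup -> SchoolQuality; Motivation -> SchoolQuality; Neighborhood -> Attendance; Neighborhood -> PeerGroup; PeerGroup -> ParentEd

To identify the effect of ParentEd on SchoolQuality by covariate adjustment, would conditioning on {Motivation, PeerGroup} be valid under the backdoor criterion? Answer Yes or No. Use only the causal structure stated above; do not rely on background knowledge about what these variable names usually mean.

Backdoor paths from ParentEd to SchoolQuality (paths whose first edge points into ParentEd):
  P1: ParentEd <- PeerGroup <- Neighborhood -> Attendance <- Motivation -> SchoolQuality
  P2: ParentEd <- PeerGroup <- Neighborhood -> Attendance <- SchoolQuality
  P3: ParentEd <- PeerGroup -> SchoolQuality
Condition 1 (no descendant of ParentEd in the set): holds — descendants of ParentEd are {Attendance, SchoolQuality}; none are in {Motivation, PeerGroup}.
Condition 2 (every backdoor path blocked by {Motivation, PeerGroup}):
  P1: blocked at chain node PeerGroup ∈ conditioning set.
  P2: blocked at chain node PeerGroup ∈ conditioning set.
  P3: blocked at fork node PeerGroup ∈ conditioning set.
{Motivation, PeerGroup} satisfies the backdoor criterion.

Yes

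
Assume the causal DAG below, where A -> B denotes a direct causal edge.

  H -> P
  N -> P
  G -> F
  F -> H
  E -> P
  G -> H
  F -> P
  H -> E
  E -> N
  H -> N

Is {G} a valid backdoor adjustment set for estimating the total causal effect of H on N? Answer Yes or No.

Yes

Backdoor paths from H to N (paths whose first edge points into H):
  P1: H <- G -> F -> P <- E -> N
  P2: H <- G -> F -> P <- N
  P3: H <- F -> P <- E -> N
  P4: H <- F -> P <- N
Condition 1 (no descendant of H in the set): holds — descendants of H are {E, N, P}; none are in {G}.
Condition 2 (every backdoor path blocked by {G}):
  P1: blocked at fork node G ∈ conditioning set.
  P2: blocked at fork node G ∈ conditioning set.
  P3: blocked at collider P (neither it nor any descendant is in the conditioning set).
  P4: blocked at collider P (neither it nor any descendant is in the conditioning set).
{G} satisfies the backdoor criterion.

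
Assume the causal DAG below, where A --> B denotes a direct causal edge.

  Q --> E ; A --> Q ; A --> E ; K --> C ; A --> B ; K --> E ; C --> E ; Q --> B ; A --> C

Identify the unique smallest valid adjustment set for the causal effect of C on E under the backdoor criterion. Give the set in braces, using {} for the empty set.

{A, K}

Variables eligible for adjustment (non-descendants of C, excluding C and E): {A, B, K, Q}.
Backdoor paths from C to E:
  P1: C <- A -> Q -> E
  P2: C <- A -> B <- Q -> E
  P3: C <- A -> E
  P4: C <- K -> E
The empty set is not sufficient: P1 (C <- A -> Q -> E) has no collider blocking it and no conditioned non-collider, so it is open.
Try {A, K}:
  P1: blocked at fork node A ∈ conditioning set.
  P2: blocked at fork node A ∈ conditioning set.
  P3: blocked at fork node A ∈ conditioning set.
  P4: blocked at fork node K ∈ conditioning set.
{A, K} contains no descendant of C and blocks every backdoor path.
Every element of {A, K} is needed (dropping A leaves P1 open; dropping K leaves P4 open), so no proper subset is valid.
Among all size-2 subsets of the eligible variables, only {A, K} blocks every backdoor path, so it is the unique smallest valid adjustment set.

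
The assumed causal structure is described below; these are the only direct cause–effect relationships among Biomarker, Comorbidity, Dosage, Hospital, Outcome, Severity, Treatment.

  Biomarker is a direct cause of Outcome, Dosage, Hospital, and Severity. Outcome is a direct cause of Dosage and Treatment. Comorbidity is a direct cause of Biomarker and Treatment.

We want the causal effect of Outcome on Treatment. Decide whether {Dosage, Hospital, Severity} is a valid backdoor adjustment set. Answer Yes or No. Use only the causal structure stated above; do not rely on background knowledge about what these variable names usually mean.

Backdoor paths from Outcome to Treatment (paths whose first edge points into Outcome):
  P1: Outcome <- Biomarker <- Comorbidity -> Treatment
Condition 1 (no descendant of Outcome in the set): FAILS — Dosage is a descendant of Outcome.
Condition 2 (every backdoor path blocked by {Dosage, Hospital, Severity}):
  P1: open — no interior node is in the conditioning set.
{Dosage, Hospital, Severity} does not satisfy the backdoor criterion.

No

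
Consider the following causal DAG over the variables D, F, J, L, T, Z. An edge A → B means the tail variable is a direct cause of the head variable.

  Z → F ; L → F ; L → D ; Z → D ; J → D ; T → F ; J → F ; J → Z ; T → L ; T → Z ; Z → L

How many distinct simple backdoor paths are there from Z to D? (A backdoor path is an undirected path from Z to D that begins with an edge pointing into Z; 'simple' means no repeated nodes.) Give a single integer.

7

A backdoor path from Z to D is any simple undirected path whose first edge points into Z (i.e. leaves Z via a parent).
Parents of Z: {J, T}.
Enumerating:
  P1: Z <- J -> D
  P2: Z <- J -> F <- T -> L -> D
  P3: Z <- J -> F <- L -> D
  P4: Z <- T -> L -> D
  P5: Z <- T -> L -> F <- J -> D
  P6: Z <- T -> F <- J -> D
  P7: Z <- T -> F <- L -> D
That exhausts the simple backdoor paths. Count: 7.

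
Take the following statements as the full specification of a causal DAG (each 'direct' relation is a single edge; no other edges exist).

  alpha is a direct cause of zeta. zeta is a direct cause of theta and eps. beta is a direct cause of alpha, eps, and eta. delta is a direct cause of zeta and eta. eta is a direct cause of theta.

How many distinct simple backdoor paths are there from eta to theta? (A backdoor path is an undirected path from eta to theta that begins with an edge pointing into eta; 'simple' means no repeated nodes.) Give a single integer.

3

A backdoor path from eta to theta is any simple undirected path whose first edge points into eta (i.e. leaves eta via a parent).
Parents of eta: {beta, delta}.
Enumerating:
  P1: eta <- beta -> alpha -> zeta -> theta
  P2: eta <- beta -> eps <- zeta -> theta
  P3: eta <- delta -> zeta -> theta
That exhausts the simple backdoor paths. Count: 3.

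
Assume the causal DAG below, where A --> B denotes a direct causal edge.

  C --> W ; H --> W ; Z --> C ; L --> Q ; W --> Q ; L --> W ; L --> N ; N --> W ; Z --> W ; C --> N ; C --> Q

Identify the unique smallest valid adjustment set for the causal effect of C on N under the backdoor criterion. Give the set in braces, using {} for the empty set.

Variables eligible for adjustment (non-descendants of C, excluding C and N): {H, L, Z}.
Backdoor paths from C to N:
  P1: C <- Z -> W <- L -> N
  P2: C <- Z -> W <- N
  P3: C <- Z -> W -> Q <- L -> N
Each backdoor path contains an unconditioned collider, so every path is already blocked with the empty conditioning set:
  P1: blocked at collider W (neither it nor any descendant is in the conditioning set).
  P2: blocked at collider W (neither it nor any descendant is in the conditioning set).
  P3: blocked at collider Q (neither it nor any descendant is in the conditioning set).
The empty set is therefore the unique smallest valid set.

{}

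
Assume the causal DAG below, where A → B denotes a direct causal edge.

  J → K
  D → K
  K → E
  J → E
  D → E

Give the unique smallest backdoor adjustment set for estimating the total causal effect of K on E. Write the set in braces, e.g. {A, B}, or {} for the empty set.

Variables eligible for adjustment (non-descendants of K, excluding K and E): {D, J}.
Backdoor paths from K to E:
  P1: K <- J -> E
  P2: K <- D -> E
The empty set is not sufficient: P1 (K <- J -> E) has no collider blocking it and no conditioned non-collider, so it is open.
Try {D, J}:
  P1: blocked at fork node J ∈ conditioning set.
  P2: blocked at fork node D ∈ conditioning set.
{D, J} contains no descendant of K and blocks every backdoor path.
Every element of {D, J} is needed (dropping D leaves P2 open; dropping J leaves P1 open), so no proper subset is valid.
Among all size-2 subsets of the eligible variables, only {D, J} blocks every backdoor path, so it is the unique smallest valid adjustment set.

{D, J}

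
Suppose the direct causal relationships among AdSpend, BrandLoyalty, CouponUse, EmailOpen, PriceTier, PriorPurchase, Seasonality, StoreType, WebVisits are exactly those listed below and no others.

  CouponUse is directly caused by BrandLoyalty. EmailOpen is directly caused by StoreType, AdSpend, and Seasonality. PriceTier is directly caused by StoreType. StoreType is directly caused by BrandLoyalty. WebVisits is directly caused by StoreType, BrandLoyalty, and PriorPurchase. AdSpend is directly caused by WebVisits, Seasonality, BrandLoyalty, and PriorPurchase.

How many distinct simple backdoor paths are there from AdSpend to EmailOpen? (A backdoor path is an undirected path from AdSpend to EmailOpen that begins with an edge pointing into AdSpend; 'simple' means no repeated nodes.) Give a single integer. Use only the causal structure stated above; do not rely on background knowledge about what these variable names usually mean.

7

A backdoor path from AdSpend to EmailOpen is any simple undirected path whose first edge points into AdSpend (i.e. leaves AdSpend via a parent).
Parents of AdSpend: {BrandLoyalty, PriorPurchase, Seasonality, WebVisits}.
Enumerating:
  P1: AdSpend <- BrandLoyalty -> StoreType -> EmailOpen
  P2: AdSpend <- BrandLoyalty -> WebVisits <- StoreType -> EmailOpen
  P3: AdSpend <- Seasonality -> EmailOpen
  P4: AdSpend <- PriorPurchase -> WebVisits <- BrandLoyalty -> StoreType -> EmailOpen
  P5: AdSpend <- PriorPurchase -> WebVisits <- StoreType -> EmailOpen
  P6: AdSpend <- WebVisits <- BrandLoyalty -> StoreType -> EmailOpen
  P7: AdSpend <- WebVisits <- StoreType -> EmailOpen
That exhausts the simple backdoor paths. Count: 7.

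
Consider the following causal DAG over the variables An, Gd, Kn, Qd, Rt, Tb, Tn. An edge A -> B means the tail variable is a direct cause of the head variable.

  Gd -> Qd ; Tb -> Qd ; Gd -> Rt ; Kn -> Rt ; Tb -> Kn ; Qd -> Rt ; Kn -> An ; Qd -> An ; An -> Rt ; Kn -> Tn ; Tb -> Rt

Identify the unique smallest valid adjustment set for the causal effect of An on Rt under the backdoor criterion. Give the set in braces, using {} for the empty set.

{Kn, Qd}

Variables eligible for adjustment (non-descendants of An, excluding An and Rt): {Gd, Kn, Qd, Tb, Tn}.
Backdoor paths from An to Rt:
  P1: An <- Kn <- Tb -> Qd <- Gd -> Rt
  P2: An <- Kn <- Tb -> Qd -> Rt
  P3: An <- Kn <- Tb -> Rt
  P4: An <- Kn -> Rt
  P5: An <- Qd <- Gd -> Rt
  P6: An <- Qd <- Tb -> Kn -> Rt
  P7: An <- Qd <- Tb -> Rt
  P8: An <- Qd -> Rt
The empty set is not sufficient: P2 (An <- Kn <- Tb -> Qd -> Rt) has no collider blocking it and no conditioned non-collider, so it is open.
Try {Kn, Qd}:
  P1: blocked at chain node Kn ∈ conditioning set.
  P2: blocked at chain node Kn ∈ conditioning set.
  P3: blocked at chain node Kn ∈ conditioning set.
  P4: blocked at fork node Kn ∈ conditioning set.
  P5: blocked at chain node Qd ∈ conditioning set.
  P6: blocked at chain node Qd ∈ conditioning set.
  P7: blocked at chain node Qd ∈ conditioning set.
  P8: blocked at fork node Qd ∈ conditioning set.
{Kn, Qd} contains no descendant of An and blocks every backdoor path.
Every element of {Kn, Qd} is needed (dropping Kn leaves P1 open; dropping Qd leaves P5 open), so no proper subset is valid.
Among all size-2 subsets of the eligible variables, only {Kn, Qd} blocks every backdoor path, so it is the unique smallest valid adjustment set.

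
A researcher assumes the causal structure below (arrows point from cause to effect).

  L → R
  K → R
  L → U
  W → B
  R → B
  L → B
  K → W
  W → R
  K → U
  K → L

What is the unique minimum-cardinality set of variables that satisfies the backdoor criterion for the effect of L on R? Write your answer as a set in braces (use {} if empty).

{K}

Variables eligible for adjustment (non-descendants of L, excluding L and R): {K, W}.
Backdoor paths from L to R:
  P1: L <- K -> W -> R
  P2: L <- K -> W -> B <- R
  P3: L <- K -> R
The empty set is not sufficient: P1 (L <- K -> W -> R) has no collider blocking it and no conditioned non-collider, so it is open.
Try {K}:
  P1: blocked at fork node K ∈ conditioning set.
  P2: blocked at fork node K ∈ conditioning set.
  P3: blocked at fork node K ∈ conditioning set.
{K} contains no descendant of L and blocks every backdoor path.
No other singleton works — e.g. {W} leaves P3 open — so {K} is the unique smallest valid adjustment set.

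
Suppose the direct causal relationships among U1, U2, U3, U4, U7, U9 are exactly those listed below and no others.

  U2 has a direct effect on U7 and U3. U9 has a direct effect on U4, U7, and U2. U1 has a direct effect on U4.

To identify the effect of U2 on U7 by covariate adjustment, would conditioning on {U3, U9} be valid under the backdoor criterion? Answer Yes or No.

Backdoor paths from U2 to U7 (paths whose first edge points into U2):
  P1: U2 <- U9 -> U7
Condition 1 (no descendant of U2 in the set): FAILS — U3 is a descendant of U2.
Condition 2 (every backdoor path blocked by {U3, U9}):
  P1: blocked at fork node U9 ∈ conditioning set.
{U3, U9} does not satisfy the backdoor criterion.

No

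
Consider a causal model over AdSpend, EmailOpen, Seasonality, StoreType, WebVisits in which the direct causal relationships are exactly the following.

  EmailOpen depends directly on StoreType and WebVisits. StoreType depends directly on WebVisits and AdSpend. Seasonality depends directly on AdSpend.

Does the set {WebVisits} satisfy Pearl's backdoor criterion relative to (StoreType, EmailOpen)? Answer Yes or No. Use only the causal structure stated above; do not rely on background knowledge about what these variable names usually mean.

Backdoor paths from StoreType to EmailOpen (paths whose first edge points into StoreType):
  P1: StoreType <- WebVisits -> EmailOpen
Condition 1 (no descendant of StoreType in the set): holds — descendants of StoreType are {EmailOpen}; none are in {WebVisits}.
Condition 2 (every backdoor path blocked by {WebVisits}):
  P1: blocked at fork node WebVisits ∈ conditioning set.
{WebVisits} satisfies the backdoor criterion.

Yes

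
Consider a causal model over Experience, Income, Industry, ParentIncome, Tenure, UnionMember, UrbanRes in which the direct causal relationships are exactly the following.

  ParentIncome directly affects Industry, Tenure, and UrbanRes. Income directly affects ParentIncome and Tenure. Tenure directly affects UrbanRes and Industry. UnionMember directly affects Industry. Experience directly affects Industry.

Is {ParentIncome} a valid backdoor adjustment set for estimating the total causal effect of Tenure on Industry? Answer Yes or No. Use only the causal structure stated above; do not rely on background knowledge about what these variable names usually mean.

Backdoor paths from Tenure to Industry (paths whose first edge points into Tenure):
  P1: Tenure <- Income -> ParentIncome -> Industry
  P2: Tenure <- ParentIncome -> Industry
Condition 1 (no descendant of Tenure in the set): holds — descendants of Tenure are {Industry, UrbanRes}; none are in {ParentIncome}.
Condition 2 (every backdoor path blocked by {ParentIncome}):
  P1: blocked at chain node ParentIncome ∈ conditioning set.
  P2: blocked at fork node ParentIncome ∈ conditioning set.
{ParentIncome} satisfies the backdoor criterion.

Yes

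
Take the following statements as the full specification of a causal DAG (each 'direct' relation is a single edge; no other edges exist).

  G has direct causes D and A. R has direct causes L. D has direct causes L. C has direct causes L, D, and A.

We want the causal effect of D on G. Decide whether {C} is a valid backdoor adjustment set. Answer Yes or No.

Backdoor paths from D to G (paths whose first edge points into D):
  P1: D <- L -> C <- A -> G
Condition 1 (no descendant of D in the set): FAILS — C is a descendant of D.
Condition 2 (every backdoor path blocked by {C}):
  P1: open — collider(s) C are conditioned on (or have a conditioned descendant) and no non-collider on the path is in the set.
{C} does not satisfy the backdoor criterion.

No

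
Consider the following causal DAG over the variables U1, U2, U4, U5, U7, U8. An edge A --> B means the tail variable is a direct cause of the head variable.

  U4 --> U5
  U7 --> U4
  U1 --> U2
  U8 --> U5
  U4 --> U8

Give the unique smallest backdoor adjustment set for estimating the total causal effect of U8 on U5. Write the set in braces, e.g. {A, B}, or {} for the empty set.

{U4}

Variables eligible for adjustment (non-descendants of U8, excluding U8 and U5): {U1, U2, U4, U7}.
Backdoor paths from U8 to U5:
  P1: U8 <- U4 -> U5
The empty set is not sufficient: P1 (U8 <- U4 -> U5) has no collider blocking it and no conditioned non-collider, so it is open.
Try {U4}:
  P1: blocked at fork node U4 ∈ conditioning set.
{U4} contains no descendant of U8 and blocks every backdoor path.
No other singleton works — e.g. {U7} leaves P1 open — so {U4} is the unique smallest valid adjustment set.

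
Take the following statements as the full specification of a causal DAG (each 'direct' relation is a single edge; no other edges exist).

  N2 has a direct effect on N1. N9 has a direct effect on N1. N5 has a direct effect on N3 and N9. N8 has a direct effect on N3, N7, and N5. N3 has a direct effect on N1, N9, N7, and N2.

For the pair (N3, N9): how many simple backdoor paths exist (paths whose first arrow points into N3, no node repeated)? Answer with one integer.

2

A backdoor path from N3 to N9 is any simple undirected path whose first edge points into N3 (i.e. leaves N3 via a parent).
Parents of N3: {N5, N8}.
Enumerating:
  P1: N3 <- N8 -> N5 -> N9
  P2: N3 <- N5 -> N9
That exhausts the simple backdoor paths. Count: 2.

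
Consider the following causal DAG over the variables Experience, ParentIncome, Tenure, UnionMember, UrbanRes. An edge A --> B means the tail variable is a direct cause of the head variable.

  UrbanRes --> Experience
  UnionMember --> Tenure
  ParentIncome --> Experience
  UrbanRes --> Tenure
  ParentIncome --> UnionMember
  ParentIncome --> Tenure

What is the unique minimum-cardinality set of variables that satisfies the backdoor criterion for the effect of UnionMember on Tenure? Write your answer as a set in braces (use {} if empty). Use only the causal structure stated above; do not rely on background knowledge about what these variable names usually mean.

Variables eligible for adjustment (non-descendants of UnionMember, excluding UnionMember and Tenure): {Experience, ParentIncome, UrbanRes}.
Backdoor paths from UnionMember to Tenure:
  P1: UnionMember <- ParentIncome -> Tenure
  P2: UnionMember <- ParentIncome -> Experience <- UrbanRes -> Tenure
The empty set is not sufficient: P1 (UnionMember <- ParentIncome -> Tenure) has no collider blocking it and no conditioned non-collider, so it is open.
Try {ParentIncome}:
  P1: blocked at fork node ParentIncome ∈ conditioning set.
  P2: blocked at fork node ParentIncome ∈ conditioning set.
{ParentIncome} contains no descendant of UnionMember and blocks every backdoor path.
No other singleton works — e.g. {UrbanRes} leaves P1 open — so {ParentIncome} is the unique smallest valid adjustment set.

{ParentIncome}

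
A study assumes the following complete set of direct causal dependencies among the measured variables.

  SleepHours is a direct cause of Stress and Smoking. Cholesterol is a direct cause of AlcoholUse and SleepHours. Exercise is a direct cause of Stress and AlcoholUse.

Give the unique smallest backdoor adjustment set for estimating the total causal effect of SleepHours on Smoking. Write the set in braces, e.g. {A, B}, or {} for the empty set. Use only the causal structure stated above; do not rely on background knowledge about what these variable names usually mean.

Variables eligible for adjustment (non-descendants of SleepHours, excluding SleepHours and Smoking): {AlcoholUse, Cholesterol, Exercise}.
Backdoor paths from SleepHours to Smoking:
  (none)
With no backdoor paths the empty set already satisfies the criterion, and it is trivially minimal.

{}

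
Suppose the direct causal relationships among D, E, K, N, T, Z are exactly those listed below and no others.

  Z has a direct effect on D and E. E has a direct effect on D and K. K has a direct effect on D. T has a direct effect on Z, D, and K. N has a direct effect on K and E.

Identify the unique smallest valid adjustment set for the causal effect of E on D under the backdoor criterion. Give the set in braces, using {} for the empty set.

Variables eligible for adjustment (non-descendants of E, excluding E and D): {N, T, Z}.
Backdoor paths from E to D:
  P1: E <- N -> K <- T -> Z -> D
  P2: E <- N -> K <- T -> D
  P3: E <- N -> K -> D
  P4: E <- Z <- T -> K -> D
  P5: E <- Z <- T -> D
  P6: E <- Z -> D
The empty set is not sufficient: P3 (E <- N -> K -> D) has no collider blocking it and no conditioned non-collider, so it is open.
Try {N, Z}:
  P1: blocked at fork node N ∈ conditioning set.
  P2: blocked at fork node N ∈ conditioning set.
  P3: blocked at fork node N ∈ conditioning set.
  P4: blocked at chain node Z ∈ conditioning set.
  P5: blocked at chain node Z ∈ conditioning set.
  P6: blocked at fork node Z ∈ conditioning set.
{N, Z} contains no descendant of E and blocks every backdoor path.
Every element of {N, Z} is needed (dropping N leaves P3 open; dropping Z leaves P4 open), so no proper subset is valid.
Among all size-2 subsets of the eligible variables, only {N, Z} blocks every backdoor path, so it is the unique smallest valid adjustment set.

{N, Z}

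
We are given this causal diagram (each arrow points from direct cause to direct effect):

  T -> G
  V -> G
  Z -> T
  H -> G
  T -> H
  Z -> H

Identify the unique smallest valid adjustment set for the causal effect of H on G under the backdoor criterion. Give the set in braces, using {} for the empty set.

Variables eligible for adjustment (non-descendants of H, excluding H and G): {T, V, Z}.
Backdoor paths from H to G:
  P1: H <- Z -> T -> G
  P2: H <- T -> G
The empty set is not sufficient: P1 (H <- Z -> T -> G) has no collider blocking it and no conditioned non-collider, so it is open.
Try {T}:
  P1: blocked at chain node T ∈ conditioning set.
  P2: blocked at fork node T ∈ conditioning set.
{T} contains no descendant of H and blocks every backdoor path.
No other singleton works — e.g. {V} leaves P1 open — so {T} is the unique smallest valid adjustment set.

{T}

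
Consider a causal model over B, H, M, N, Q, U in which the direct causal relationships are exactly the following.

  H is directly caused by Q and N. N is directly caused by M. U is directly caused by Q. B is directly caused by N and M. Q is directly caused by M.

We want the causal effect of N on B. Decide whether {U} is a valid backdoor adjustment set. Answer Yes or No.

Backdoor paths from N to B (paths whose first edge points into N):
  P1: N <- M -> B
Condition 1 (no descendant of N in the set): holds — descendants of N are {B, H}; none are in {U}.
Condition 2 (every backdoor path blocked by {U}):
  P1: open — no interior node is in the conditioning set.
{U} does not satisfy the backdoor criterion.

No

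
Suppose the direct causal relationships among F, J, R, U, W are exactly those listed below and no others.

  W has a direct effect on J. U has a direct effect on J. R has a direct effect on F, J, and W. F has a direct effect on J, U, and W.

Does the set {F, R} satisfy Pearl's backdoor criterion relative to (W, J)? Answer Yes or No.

Backdoor paths from W to J (paths whose first edge points into W):
  P1: W <- R -> F -> U -> J
  P2: W <- R -> F -> J
  P3: W <- R -> J
  P4: W <- F <- R -> J
  P5: W <- F -> U -> J
  P6: W <- F -> J
Condition 1 (no descendant of W in the set): holds — descendants of W are {J}; none are in {F, R}.
Condition 2 (every backdoor path blocked by {F, R}):
  P1: blocked at fork node R ∈ conditioning set.
  P2: blocked at fork node R ∈ conditioning set.
  P3: blocked at fork node R ∈ conditioning set.
  P4: blocked at chain node F ∈ conditioning set.
  P5: blocked at fork node F ∈ conditioning set.
  P6: blocked at fork node F ∈ conditioning set.
{F, R} satisfies the backdoor criterion.

Yes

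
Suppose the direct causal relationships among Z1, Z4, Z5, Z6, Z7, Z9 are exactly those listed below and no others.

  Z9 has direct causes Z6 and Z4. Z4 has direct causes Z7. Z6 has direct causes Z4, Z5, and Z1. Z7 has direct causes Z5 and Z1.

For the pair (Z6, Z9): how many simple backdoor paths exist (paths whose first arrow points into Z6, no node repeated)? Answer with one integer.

3

A backdoor path from Z6 to Z9 is any simple undirected path whose first edge points into Z6 (i.e. leaves Z6 via a parent).
Parents of Z6: {Z1, Z4, Z5}.
Enumerating:
  P1: Z6 <- Z5 -> Z7 -> Z4 -> Z9
  P2: Z6 <- Z1 -> Z7 -> Z4 -> Z9
  P3: Z6 <- Z4 -> Z9
That exhausts the simple backdoor paths. Count: 3.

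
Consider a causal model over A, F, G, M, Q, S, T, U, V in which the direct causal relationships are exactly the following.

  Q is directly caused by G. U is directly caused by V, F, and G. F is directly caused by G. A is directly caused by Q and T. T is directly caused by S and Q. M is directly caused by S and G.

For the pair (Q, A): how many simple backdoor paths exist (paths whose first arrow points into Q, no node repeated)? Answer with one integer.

1

A backdoor path from Q to A is any simple undirected path whose first edge points into Q (i.e. leaves Q via a parent).
Parents of Q: {G}.
Enumerating:
  P1: Q <- G -> M <- S -> T -> A
That exhausts the simple backdoor paths. Count: 1.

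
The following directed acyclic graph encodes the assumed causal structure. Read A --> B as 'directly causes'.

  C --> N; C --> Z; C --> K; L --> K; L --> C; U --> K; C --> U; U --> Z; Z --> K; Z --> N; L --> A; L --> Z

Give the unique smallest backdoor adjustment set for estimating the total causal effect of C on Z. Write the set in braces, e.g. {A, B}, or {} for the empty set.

{L}

Variables eligible for adjustment (non-descendants of C, excluding C and Z): {A, L}.
Backdoor paths from C to Z:
  P1: C <- L -> Z
  P2: C <- L -> K <- U -> Z
  P3: C <- L -> K <- Z
The empty set is not sufficient: P1 (C <- L -> Z) has no collider blocking it and no conditioned non-collider, so it is open.
Try {L}:
  P1: blocked at fork node L ∈ conditioning set.
  P2: blocked at fork node L ∈ conditioning set.
  P3: blocked at fork node L ∈ conditioning set.
{L} contains no descendant of C and blocks every backdoor path.
No other singleton works — e.g. {A} leaves P1 open — so {L} is the unique smallest valid adjustment set.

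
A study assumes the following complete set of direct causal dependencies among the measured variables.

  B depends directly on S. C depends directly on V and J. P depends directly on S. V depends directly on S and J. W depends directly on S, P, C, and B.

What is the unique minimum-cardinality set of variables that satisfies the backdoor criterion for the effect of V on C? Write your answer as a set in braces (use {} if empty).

{J}

Variables eligible for adjustment (non-descendants of V, excluding V and C): {B, J, P, S}.
Backdoor paths from V to C:
  P1: V <- S -> P -> W <- C
  P2: V <- S -> B -> W <- C
  P3: V <- S -> W <- C
  P4: V <- J -> C
The empty set is not sufficient: P4 (V <- J -> C) has no collider blocking it and no conditioned non-collider, so it is open.
Try {J}:
  P1: blocked at collider W (neither it nor any descendant is in the conditioning set).
  P2: blocked at collider W (neither it nor any descendant is in the conditioning set).
  P3: blocked at collider W (neither it nor any descendant is in the conditioning set).
  P4: blocked at fork node J ∈ conditioning set.
{J} contains no descendant of V and blocks every backdoor path.
No other singleton works — e.g. {S} leaves P4 open — so {J} is the unique smallest valid adjustment set.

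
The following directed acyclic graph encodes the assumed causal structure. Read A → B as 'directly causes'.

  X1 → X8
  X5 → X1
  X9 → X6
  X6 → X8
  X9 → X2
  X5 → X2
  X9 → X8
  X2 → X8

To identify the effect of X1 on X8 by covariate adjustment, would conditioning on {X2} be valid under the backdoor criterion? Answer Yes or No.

No

Backdoor paths from X1 to X8 (paths whose first edge points into X1):
  P1: X1 <- X5 -> X2 <- X9 -> X6 -> X8
  P2: X1 <- X5 -> X2 <- X9 -> X8
  P3: X1 <- X5 -> X2 -> X8
Condition 1 (no descendant of X1 in the set): holds — descendants of X1 are {X8}; none are in {X2}.
Condition 2 (every backdoor path blocked by {X2}):
  P1: open — collider(s) X2 are conditioned on (or have a conditioned descendant) and no non-collider on the path is in the set.
  P2: open — collider(s) X2 are conditioned on (or have a conditioned descendant) and no non-collider on the path is in the set.
  P3: blocked at chain node X2 ∈ conditioning set.
{X2} does not satisfy the backdoor criterion.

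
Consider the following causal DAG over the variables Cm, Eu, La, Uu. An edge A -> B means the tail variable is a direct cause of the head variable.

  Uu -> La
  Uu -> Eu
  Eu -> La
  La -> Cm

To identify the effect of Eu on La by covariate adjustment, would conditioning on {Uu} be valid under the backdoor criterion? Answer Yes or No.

Yes

Backdoor paths from Eu to La (paths whose first edge points into Eu):
  P1: Eu <- Uu -> La
Condition 1 (no descendant of Eu in the set): holds — descendants of Eu are {Cm, La}; none are in {Uu}.
Condition 2 (every backdoor path blocked by {Uu}):
  P1: blocked at fork node Uu ∈ conditioning set.
{Uu} satisfies the backdoor criterion.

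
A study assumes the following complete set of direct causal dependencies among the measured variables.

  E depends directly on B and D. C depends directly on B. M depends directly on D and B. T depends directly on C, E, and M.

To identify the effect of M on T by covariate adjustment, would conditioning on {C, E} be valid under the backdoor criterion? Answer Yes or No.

Backdoor paths from M to T (paths whose first edge points into M):
  P1: M <- D -> E <- B -> C -> T
  P2: M <- D -> E -> T
  P3: M <- B -> C -> T
  P4: M <- B -> E -> T
Condition 1 (no descendant of M in the set): holds — descendants of M are {T}; none are in {C, E}.
Condition 2 (every backdoor path blocked by {C, E}):
  P1: blocked at chain node C ∈ conditioning set.
  P2: blocked at chain node E ∈ conditioning set.
  P3: blocked at chain node C ∈ conditioning set.
  P4: blocked at chain node E ∈ conditioning set.
{C, E} satisfies the backdoor criterion.

Yes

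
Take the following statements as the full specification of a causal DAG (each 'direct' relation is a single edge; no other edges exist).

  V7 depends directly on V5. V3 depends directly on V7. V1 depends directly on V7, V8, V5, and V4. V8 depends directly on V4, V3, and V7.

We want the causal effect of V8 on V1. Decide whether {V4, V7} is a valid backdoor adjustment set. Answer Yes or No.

Backdoor paths from V8 to V1 (paths whose first edge points into V8):
  P1: V8 <- V7 <- V5 -> V1
  P2: V8 <- V7 -> V1
  P3: V8 <- V3 <- V7 <- V5 -> V1
  P4: V8 <- V3 <- V7 -> V1
  P5: V8 <- V4 -> V1
Condition 1 (no descendant of V8 in the set): holds — descendants of V8 are {V1}; none are in {V4, V7}.
Condition 2 (every backdoor path blocked by {V4, V7}):
  P1: blocked at chain node V7 ∈ conditioning set.
  P2: blocked at fork node V7 ∈ conditioning set.
  P3: blocked at chain node V7 ∈ conditioning set.
  P4: blocked at fork node V7 ∈ conditioning set.
  P5: blocked at fork node V4 ∈ conditioning set.
{V4, V7} satisfies the backdoor criterion.

Yes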